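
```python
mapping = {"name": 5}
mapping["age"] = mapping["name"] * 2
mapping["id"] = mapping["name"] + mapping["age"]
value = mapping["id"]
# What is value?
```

Trace:
`mapping = {"name": 5}` → mapping = {'name': 5}
`mapping["age"] = mapping["name"] * 2` → mapping = {'name': 5, 'age': 10}
`mapping["id"] = mapping["name"] + mapping["age"]` → mapping = {'name': 5, 'age': 10, 'id': 15}
`value = mapping["id"]` → value = 15
So value = 15

Answer: 15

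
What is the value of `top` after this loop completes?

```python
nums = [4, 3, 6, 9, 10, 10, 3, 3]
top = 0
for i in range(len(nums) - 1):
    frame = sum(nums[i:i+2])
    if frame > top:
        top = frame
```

Max sum of 2-element window in [4, 3, 6, 9, 10, 10, 3, 3]
`top` takes the values: 0 → 7 → 9 → 15 → 19 → 20

Answer: 20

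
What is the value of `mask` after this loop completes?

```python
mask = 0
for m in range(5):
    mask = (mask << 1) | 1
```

Build 5 consecutive 1-bits: 0b11111
`mask` takes the values: 0 → 1 → 3 → 7 → 15 → 31

Answer: 31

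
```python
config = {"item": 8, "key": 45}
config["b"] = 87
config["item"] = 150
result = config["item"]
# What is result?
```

Trace:
`config = {"item": 8, "key": 45}` → config = {'item': 8, 'key': 45}
`config["b"] = 87` → config = {'item': 8, 'key': 45, 'b': 87}
`config["item"] = 150` → config = {'item': 150, 'key': 45, 'b': 87}
`result = config["item"]` → result = 150
So result = 150

Answer: 150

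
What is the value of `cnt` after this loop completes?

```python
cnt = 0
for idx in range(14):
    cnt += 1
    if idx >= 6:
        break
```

Loop breaks when idx reaches 6, cnt is 7
`cnt` takes the values: 0 → 1 → 2 → 3 → 4 → 5 → 6 → 7

Answer: 7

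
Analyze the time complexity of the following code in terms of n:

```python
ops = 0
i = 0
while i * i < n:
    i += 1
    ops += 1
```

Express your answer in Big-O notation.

Each loop level contributes: √n. Multiplying the contributions gives O(√n).

Answer: O(√n)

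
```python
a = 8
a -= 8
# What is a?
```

Trace:
`a = 8` → a = 8
`a -= 8` → a = 0
So a = 0

Answer: 0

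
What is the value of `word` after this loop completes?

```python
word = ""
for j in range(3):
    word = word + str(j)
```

Concatenate digits 0 to 2
`word` takes the values: "" → "0" → "01" → "012"

Answer: "012"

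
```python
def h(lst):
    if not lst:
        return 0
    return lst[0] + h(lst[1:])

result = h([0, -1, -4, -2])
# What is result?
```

0 + (-1) + (-4) + (-2) + 0 = -7

Answer: -7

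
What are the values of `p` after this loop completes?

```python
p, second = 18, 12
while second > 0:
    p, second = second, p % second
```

GCD of 18 and 12
`p` takes the values: 18 → 12 → 6

Answer: 6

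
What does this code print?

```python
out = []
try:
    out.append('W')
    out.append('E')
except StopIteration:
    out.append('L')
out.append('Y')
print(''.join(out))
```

Execution trace: 'W' (try body) → 'E' (try body, no exception) → 'Y' (after the try/except). Output: WEY

Answer: WEY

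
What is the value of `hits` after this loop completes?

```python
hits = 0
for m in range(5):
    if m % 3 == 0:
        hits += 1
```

Count numbers divisible by 3 in range(5)
`hits` takes the values: 0 → 1 → 2

Answer: 2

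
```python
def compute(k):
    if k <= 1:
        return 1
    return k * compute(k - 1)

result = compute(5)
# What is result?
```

compute(5) = 5 * 4 * 3 * 2 * 1 = 120

Answer: 120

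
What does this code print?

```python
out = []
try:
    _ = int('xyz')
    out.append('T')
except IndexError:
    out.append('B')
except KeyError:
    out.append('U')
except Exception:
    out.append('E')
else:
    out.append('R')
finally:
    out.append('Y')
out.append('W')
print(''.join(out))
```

Execution trace: 'E' (except Exception) → 'Y' (finally) → 'W' (after the try/except). Output: EYW

Answer: EYW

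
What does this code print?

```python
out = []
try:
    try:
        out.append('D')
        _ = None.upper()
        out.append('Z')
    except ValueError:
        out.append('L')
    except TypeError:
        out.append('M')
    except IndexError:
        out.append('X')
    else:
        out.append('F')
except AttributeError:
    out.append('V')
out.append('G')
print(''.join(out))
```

Execution trace: 'D' (try body) → 'V' (outer except AttributeError) → 'G' (after the try/except). Output: DVG

Answer: DVG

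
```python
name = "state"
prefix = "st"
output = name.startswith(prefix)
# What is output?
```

Trace:
`name = "state"` → name = 'state'
`prefix = "st"` → prefix = 'st'
`output = name.startswith(prefix)` → output = True
So output = True

Answer: True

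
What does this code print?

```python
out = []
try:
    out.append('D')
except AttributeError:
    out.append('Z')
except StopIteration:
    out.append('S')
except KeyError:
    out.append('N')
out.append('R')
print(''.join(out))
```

Execution trace: 'D' (try body, no exception) → 'R' (after the try/except). Output: DR

Answer: DR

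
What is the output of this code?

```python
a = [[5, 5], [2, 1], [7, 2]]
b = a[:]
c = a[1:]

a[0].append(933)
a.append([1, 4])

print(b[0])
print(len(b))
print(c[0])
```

Key concept: slice with nested mutation.
Step by step:
`a = [[5, 5], [2, 1], [7, 2]]` → a = [[5, 5], [2, 1], [7, 2]]
`b = a[:]` → b = [[5, 5], [2, 1], [7, 2]]
`c = a[1:]` → c = [[2, 1], [7, 2]]
`a[0].append(933)` → a = [[5, 5, 933], [2, 1], [7, 2]]; b = [[5, 5, 933], [2, 1], [7, 2]]
`a.append([1, 4])` → a = [[5, 5, 933], [2, 1], [7, 2], [1, 4]]
`print(b[0])` → prints [5, 5, 933]
`print(len(b))` → prints 3
`print(c[0])` → prints [2, 1]

Answer:
[5, 5, 933]
3
[2, 1]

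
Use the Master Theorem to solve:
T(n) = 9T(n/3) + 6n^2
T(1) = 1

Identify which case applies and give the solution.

a=9, b=3, f(n)=6n^2. log_3(9) = 2. Since c=2 = 2, Case 2 applies: T(n) = Θ(n^log_b(a) · log n) = O(n^2 log n).

Answer: O(n^2 log n) - Case 2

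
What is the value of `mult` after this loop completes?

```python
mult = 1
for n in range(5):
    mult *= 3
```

3^5 = 243
`mult` takes the values: 1 → 3 → 9 → 27 → 81 → 243

Answer: 243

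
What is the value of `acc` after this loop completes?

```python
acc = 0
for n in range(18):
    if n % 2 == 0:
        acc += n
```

Sum of even numbers 0 to 17
`acc` takes the values: 0 → 2 → 6 → 12 → 20 → 30 → 42 → 56 → 72

Answer: 72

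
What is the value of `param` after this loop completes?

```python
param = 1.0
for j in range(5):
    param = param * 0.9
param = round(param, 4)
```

Exponential decay: 1.0 * 0.9^5
`param` takes the values: 1.0 → 0.9 → 0.81 → 0.729 → 0.6561 → 0.59049 → 0.5905

Answer: 0.5905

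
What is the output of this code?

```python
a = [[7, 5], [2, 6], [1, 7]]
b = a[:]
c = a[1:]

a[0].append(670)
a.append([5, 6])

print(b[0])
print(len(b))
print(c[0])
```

Key concept: slice with nested mutation.
Step by step:
`a = [[7, 5], [2, 6], [1, 7]]` → a = [[7, 5], [2, 6], [1, 7]]
`b = a[:]` → b = [[7, 5], [2, 6], [1, 7]]
`c = a[1:]` → c = [[2, 6], [1, 7]]
`a[0].append(670)` → a = [[7, 5, 670], [2, 6], [1, 7]]; b = [[7, 5, 670], [2, 6], [1, 7]]
`a.append([5, 6])` → a = [[7, 5, 670], [2, 6], [1, 7], [5, 6]]
`print(b[0])` → prints [7, 5, 670]
`print(len(b))` → prints 3
`print(c[0])` → prints [2, 6]

Answer:
[7, 5, 670]
3
[2, 6]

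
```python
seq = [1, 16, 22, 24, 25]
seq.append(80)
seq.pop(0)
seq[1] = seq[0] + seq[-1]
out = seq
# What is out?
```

Trace:
`seq = [1, 16, 22, 24, 25]` → seq = [1, 16, 22, 24, 25]
`seq.append(80)` → seq = [1, 16, 22, 24, 25, 80]
`seq.pop(0)` → seq = [16, 22, 24, 25, 80]
`seq[1] = seq[0] + seq[-1]` → seq = [16, 96, 24, 25, 80]
`out = seq` → out = [16, 96, 24, 25, 80]
So out = [16, 96, 24, 25, 80]

Answer: [16, 96, 24, 25, 80]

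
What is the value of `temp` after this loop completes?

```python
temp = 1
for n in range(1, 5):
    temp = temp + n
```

Start at 1, add 1 through 4
`temp` takes the values: 1 → 2 → 4 → 7 → 11

Answer: 11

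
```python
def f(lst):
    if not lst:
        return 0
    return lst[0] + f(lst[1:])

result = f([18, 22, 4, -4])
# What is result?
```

18 + 22 + 4 + (-4) + 0 = 40

Answer: 40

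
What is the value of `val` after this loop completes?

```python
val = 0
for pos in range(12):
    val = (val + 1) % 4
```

Increment mod 4, 12 times = 0
`val` takes the values: 0 → 1 → 2 → 3 → 0 → 1 → 2 → 3 → 0 → 1 → 2 → 3 → 0

Answer: 0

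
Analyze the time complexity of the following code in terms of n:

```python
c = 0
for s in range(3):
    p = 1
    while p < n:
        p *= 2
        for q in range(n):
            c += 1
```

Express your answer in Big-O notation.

Each loop level contributes: 1 × log n × n. Multiplying the contributions gives O(n log n).

Answer: O(n log n)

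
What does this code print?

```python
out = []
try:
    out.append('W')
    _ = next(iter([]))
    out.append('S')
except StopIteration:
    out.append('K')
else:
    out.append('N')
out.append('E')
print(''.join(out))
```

Execution trace: 'W' (try body) → 'K' (except StopIteration) → 'E' (after the try/except). Output: WKE

Answer: WKE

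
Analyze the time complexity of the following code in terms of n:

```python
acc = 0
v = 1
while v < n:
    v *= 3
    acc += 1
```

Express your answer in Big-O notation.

Each loop level contributes: log n. Multiplying the contributions gives O(log n).

Answer: O(log n)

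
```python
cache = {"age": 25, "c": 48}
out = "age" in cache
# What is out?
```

Trace:
`cache = {"age": 25, "c": 48}` → cache = {'age': 25, 'c': 48}
`out = "age" in cache` → out = True
So out = True

Answer: True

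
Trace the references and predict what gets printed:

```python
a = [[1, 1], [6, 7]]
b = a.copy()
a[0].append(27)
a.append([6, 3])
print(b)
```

Key concept: shallow copy with nested lists.
Step by step:
`a = [[1, 1], [6, 7]]` → a = [[1, 1], [6, 7]]
`b = a.copy()` → b = [[1, 1], [6, 7]]
`a[0].append(27)` → a = [[1, 1, 27], [6, 7]]; b = [[1, 1, 27], [6, 7]]
`a.append([6, 3])` → a = [[1, 1, 27], [6, 7], [6, 3]]
`print(b)` → prints [[1, 1, 27], [6, 7]]

Answer: [[1, 1, 27], [6, 7]]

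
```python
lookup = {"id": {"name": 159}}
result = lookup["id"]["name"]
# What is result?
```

Trace:
`lookup = {"id": {"name": 159}}` → lookup = {'id': {'name': 159}}
`result = lookup["id"]["name"]` → result = 159
So result = 159

Answer: 159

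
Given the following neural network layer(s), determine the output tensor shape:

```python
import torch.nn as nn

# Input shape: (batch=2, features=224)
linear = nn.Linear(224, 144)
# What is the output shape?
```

Input: (2, 224) -> Output: (2, 144)

Answer: (2, 144)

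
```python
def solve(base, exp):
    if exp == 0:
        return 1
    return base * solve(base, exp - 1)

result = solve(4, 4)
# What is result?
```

solve(4, 4) = 4 * 4 * 4 * 4 = 256

Answer: 256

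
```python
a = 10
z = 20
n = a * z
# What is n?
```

Trace:
`a = 10` → a = 10
`z = 20` → z = 20
`n = a * z` → n = 200
So n = 200

Answer: 200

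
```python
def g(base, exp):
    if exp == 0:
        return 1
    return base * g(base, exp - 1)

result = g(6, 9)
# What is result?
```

g(6, 9) = 6 * 6 * 6 * 6 * 6 * 6 * 6 * 6 * 6 = 10077696

Answer: 10077696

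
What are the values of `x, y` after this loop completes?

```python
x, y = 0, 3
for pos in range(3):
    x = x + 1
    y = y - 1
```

x goes 0→3, y goes 3→0
`x, y` takes the values: (0, 3) → (1, 3) → (1, 2) → (2, 2) → (2, 1) → (3, 1) → (3, 0)

Answer: 3, 0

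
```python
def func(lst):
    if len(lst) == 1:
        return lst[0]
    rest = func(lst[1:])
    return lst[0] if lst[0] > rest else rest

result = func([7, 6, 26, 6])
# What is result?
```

Recursive max over [7, 6, 26, 6] = 26

Answer: 26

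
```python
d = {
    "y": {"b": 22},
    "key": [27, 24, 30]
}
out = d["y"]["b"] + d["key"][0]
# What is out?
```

Trace:
`d = { ...` → d = {'y': {'b': 22}, 'key': [27, 24, 30]}
`out = d["y"]["b"] + d["key"][0]` → out = 49
So out = 49

Answer: 49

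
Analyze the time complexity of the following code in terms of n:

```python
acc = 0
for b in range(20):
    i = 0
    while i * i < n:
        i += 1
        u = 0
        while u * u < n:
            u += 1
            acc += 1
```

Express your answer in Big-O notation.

Each loop level contributes: 1 × √n × √n. Multiplying the contributions gives O(n).

Answer: O(n)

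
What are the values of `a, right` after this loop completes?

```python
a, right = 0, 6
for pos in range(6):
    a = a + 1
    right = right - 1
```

a goes 0→6, right goes 6→0
`a, right` takes the values: (0, 6) → (1, 6) → (1, 5) → (2, 5) → (2, 4) → (3, 4) → (3, 3) → (4, 3) → (4, 2) → (5, 2) → (5, 1) → (6, 1) → (6, 0)

Answer: 6, 0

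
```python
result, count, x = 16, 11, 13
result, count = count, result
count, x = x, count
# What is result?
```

Trace:
`result, count, x = 16, 11, 13` → result = 16; count = 11; x = 13
`result, count = count, result` → result = 11; count = 16
`count, x = x, count` → count = 13; x = 16
So result = 11

Answer: 11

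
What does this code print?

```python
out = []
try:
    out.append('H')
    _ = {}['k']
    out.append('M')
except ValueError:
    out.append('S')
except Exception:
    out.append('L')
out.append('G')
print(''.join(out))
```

Execution trace: 'H' (try body) → 'L' (except Exception) → 'G' (after the try/except). Output: HLG

Answer: HLG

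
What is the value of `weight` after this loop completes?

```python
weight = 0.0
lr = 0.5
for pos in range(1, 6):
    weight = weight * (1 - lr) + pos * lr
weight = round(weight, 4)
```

Moving average with lr=0.5
`weight` takes the values: 0.0 → 0.5 → 1.25 → 2.125 → 3.0625 → 4.03125 → 4.0312

Answer: 4.0312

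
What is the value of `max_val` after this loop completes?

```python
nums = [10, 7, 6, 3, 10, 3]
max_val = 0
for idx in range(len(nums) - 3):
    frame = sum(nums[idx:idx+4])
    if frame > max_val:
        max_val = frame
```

Max sum of 4-element window in [10, 7, 6, 3, 10, 3]
`max_val` takes the values: 0 → 26

Answer: 26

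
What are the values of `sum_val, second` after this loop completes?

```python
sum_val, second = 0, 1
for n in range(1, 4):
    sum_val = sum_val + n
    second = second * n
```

Sum and factorial of 1 to 3
`sum_val, second` takes the values: (0, 1) → (1, 1) → (3, 1) → (3, 2) → (6, 2) → (6, 6)

Answer: 6, 6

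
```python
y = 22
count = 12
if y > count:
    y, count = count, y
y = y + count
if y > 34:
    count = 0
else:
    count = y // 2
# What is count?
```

Trace:
`y = 22` → y = 22
`count = 12` → count = 12
`if y > count: ...` → y > count is True → y = 12; count = 22
`y = y + count` → y = 34
`if y > 34: ...` → y > 34 is False, take else branch → count = 17
So count = 17

Answer: 17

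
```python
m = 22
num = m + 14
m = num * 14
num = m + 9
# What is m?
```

Trace:
`m = 22` → m = 22
`num = m + 14` → num = 36
`m = num * 14` → m = 504
`num = m + 9` → num = 513
So m = 504

Answer: 504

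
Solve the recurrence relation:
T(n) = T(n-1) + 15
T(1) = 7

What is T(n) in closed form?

Unrolling: T(n) = T(1) + 15·(n-1) = 7 + 15(n-1) = 15n - 8.

Answer: T(n) = 15n - 8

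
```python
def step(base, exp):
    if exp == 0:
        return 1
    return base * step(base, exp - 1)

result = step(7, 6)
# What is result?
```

step(7, 6) = 7 * 7 * 7 * 7 * 7 * 7 = 117649

Answer: 117649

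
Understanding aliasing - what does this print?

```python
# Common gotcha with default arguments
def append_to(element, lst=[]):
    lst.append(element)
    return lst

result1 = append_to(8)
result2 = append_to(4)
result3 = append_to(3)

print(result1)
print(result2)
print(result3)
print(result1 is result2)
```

Key concept: mutable default argument gotcha.
Step by step:
`result1 = append_to(8)` → result1 = [8]
`result2 = append_to(4)` → result1 = [8, 4] (same object as result2); result2 = [8, 4] (same object as result1)
`result3 = append_to(3)` → result1 = [8, 4, 3] (same object as result2, result3); result2 = [8, 4, 3] (same object as result1, result3); result3 = [8, 4, 3] (same object as result1, result2)
`print(result1)` → prints [8, 4, 3]
`print(result2)` → prints [8, 4, 3]
`print(result3)` → prints [8, 4, 3]
`print(result1 is result2)` → prints True

Answer:
[8, 4, 3]
[8, 4, 3]
[8, 4, 3]
True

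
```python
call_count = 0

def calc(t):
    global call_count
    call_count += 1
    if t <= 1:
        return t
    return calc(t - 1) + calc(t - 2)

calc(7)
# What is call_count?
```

Calls(t) = 1 + Calls(t-1) + Calls(t-2); Calls(0)=Calls(1)=1. For t=7 this gives 41.

Answer: 41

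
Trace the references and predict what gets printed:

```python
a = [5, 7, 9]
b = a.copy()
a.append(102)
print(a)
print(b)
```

Key concept: list.copy() creates independent copy.
Step by step:
`a = [5, 7, 9]` → a = [5, 7, 9]
`b = a.copy()` → b = [5, 7, 9]
`a.append(102)` → a = [5, 7, 9, 102]
`print(a)` → prints [5, 7, 9, 102]
`print(b)` → prints [5, 7, 9]

Answer:
[5, 7, 9, 102]
[5, 7, 9]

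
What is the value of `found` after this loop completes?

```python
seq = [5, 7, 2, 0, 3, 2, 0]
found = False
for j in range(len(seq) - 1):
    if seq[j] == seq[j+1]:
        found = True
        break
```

Check consecutive duplicates in [5, 7, 2, 0, 3, 2, 0]
`found` takes the values: False

Answer: False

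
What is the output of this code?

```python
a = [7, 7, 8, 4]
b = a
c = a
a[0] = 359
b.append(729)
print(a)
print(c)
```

Key concept: multiple aliases.
Step by step:
`a = [7, 7, 8, 4]` → a = [7, 7, 8, 4]
`b = a` → b = [7, 7, 8, 4] (same object as a)
`c = a` → c = [7, 7, 8, 4] (same object as a, b)
`a[0] = 359` → a = [359, 7, 8, 4] (same object as b, c); b = [359, 7, 8, 4] (same object as a, c); c = [359, 7, 8, 4] (same object as a, b)
`b.append(729)` → a = [359, 7, 8, 4, 729] (same object as b, c); b = [359, 7, 8, 4, 729] (same object as a, c); c = [359, 7, 8, 4, 729] (same object as a, b)
`print(a)` → prints [359, 7, 8, 4, 729]
`print(c)` → prints [359, 7, 8, 4, 729]

Answer:
[359, 7, 8, 4, 729]
[359, 7, 8, 4, 729]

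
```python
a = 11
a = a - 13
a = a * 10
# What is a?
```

Trace:
`a = 11` → a = 11
`a = a - 13` → a = -2
`a = a * 10` → a = -20
So a = -20

Answer: -20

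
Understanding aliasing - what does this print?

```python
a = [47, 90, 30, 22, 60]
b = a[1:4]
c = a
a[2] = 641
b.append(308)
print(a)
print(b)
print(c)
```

Key concept: slice vs alias.
Step by step:
`a = [47, 90, 30, 22, 60]` → a = [47, 90, 30, 22, 60]
`b = a[1:4]` → b = [90, 30, 22]
`c = a` → c = [47, 90, 30, 22, 60] (same object as a)
`a[2] = 641` → a = [47, 90, 641, 22, 60] (same object as c); c = [47, 90, 641, 22, 60] (same object as a)
`b.append(308)` → b = [90, 30, 22, 308]
`print(a)` → prints [47, 90, 641, 22, 60]
`print(b)` → prints [90, 30, 22, 308]
`print(c)` → prints [47, 90, 641, 22, 60]

Answer:
[47, 90, 641, 22, 60]
[90, 30, 22, 308]
[47, 90, 641, 22, 60]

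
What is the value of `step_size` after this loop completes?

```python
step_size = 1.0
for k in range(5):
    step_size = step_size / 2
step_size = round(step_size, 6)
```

Halving LR 5 times: 1 / 2^5
`step_size` takes the values: 1.0 → 0.5 → 0.25 → 0.125 → 0.0625 → 0.03125

Answer: 0.03125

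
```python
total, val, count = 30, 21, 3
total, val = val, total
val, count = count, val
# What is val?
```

Trace:
`total, val, count = 30, 21, 3` → total = 30; val = 21; count = 3
`total, val = val, total` → total = 21; val = 30
`val, count = count, val` → val = 3; count = 30
So val = 3

Answer: 3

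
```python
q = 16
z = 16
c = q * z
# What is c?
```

Trace:
`q = 16` → q = 16
`z = 16` → z = 16
`c = q * z` → c = 256
So c = 256

Answer: 256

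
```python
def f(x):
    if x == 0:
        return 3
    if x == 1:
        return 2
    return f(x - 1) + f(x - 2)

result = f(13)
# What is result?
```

Build up from base cases: f(0)=3, f(1)=2, f(2)=5, f(3)=7, f(4)=12, f(5)=19, f(6)=31, ..., f(13)=898

Answer: 898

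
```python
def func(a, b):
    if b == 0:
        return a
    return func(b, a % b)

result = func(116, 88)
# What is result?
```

func(116, 88) -> func(88, 28) -> func(28, 4) -> func(4, 0) -> 4

Answer: 4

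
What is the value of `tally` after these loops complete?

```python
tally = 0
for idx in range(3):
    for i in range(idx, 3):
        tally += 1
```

Upper triangle: 3 + 2 + ... + 1
`tally` takes the values: 0 → 1 → 2 → 3 → 4 → 5 → 6

Answer: 6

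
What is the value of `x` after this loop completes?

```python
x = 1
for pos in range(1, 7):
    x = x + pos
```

Start at 1, add 1 through 6
`x` takes the values: 1 → 2 → 4 → 7 → 11 → 16 → 22

Answer: 22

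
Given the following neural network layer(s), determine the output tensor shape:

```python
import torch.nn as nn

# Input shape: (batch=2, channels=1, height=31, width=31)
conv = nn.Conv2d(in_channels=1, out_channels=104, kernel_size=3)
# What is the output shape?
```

Input: (2, 1, 31, 31) -> Output: (2, 104, 29, 29)

Answer: (2, 104, 29, 29)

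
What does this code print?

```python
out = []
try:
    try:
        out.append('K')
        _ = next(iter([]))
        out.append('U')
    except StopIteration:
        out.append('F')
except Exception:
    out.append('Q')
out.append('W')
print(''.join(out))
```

Execution trace: 'K' (inner try body) → 'F' (inner except StopIteration) → 'W' (after the try/except). Output: KFW

Answer: KFW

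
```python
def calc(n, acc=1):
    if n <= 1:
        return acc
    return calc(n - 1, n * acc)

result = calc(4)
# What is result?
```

Accumulator trace (n, acc): (4, 1) -> (3, 4) -> (2, 12) -> (1, 24) -> return 24

Answer: 24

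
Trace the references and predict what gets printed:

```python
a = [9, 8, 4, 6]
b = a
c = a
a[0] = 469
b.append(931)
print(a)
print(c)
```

Key concept: multiple aliases.
Step by step:
`a = [9, 8, 4, 6]` → a = [9, 8, 4, 6]
`b = a` → b = [9, 8, 4, 6] (same object as a)
`c = a` → c = [9, 8, 4, 6] (same object as a, b)
`a[0] = 469` → a = [469, 8, 4, 6] (same object as b, c); b = [469, 8, 4, 6] (same object as a, c); c = [469, 8, 4, 6] (same object as a, b)
`b.append(931)` → a = [469, 8, 4, 6, 931] (same object as b, c); b = [469, 8, 4, 6, 931] (same object as a, c); c = [469, 8, 4, 6, 931] (same object as a, b)
`print(a)` → prints [469, 8, 4, 6, 931]
`print(c)` → prints [469, 8, 4, 6, 931]

Answer:
[469, 8, 4, 6, 931]
[469, 8, 4, 6, 931]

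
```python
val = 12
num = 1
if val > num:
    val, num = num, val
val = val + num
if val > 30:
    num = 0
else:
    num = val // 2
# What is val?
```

Trace:
`val = 12` → val = 12
`num = 1` → num = 1
`if val > num: ...` → val > num is True → val = 1; num = 12
`val = val + num` → val = 13
`if val > 30: ...` → val > 30 is False, take else branch → num = 6
So val = 13

Answer: 13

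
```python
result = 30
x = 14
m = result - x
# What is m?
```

Trace:
`result = 30` → result = 30
`x = 14` → x = 14
`m = result - x` → m = 16
So m = 16

Answer: 16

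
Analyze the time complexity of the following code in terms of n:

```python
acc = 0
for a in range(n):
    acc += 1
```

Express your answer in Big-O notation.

Each loop level contributes: n. Multiplying the contributions gives O(n).

Answer: O(n)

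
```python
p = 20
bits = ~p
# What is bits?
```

Trace:
`p = 20` → p = 20
`bits = ~p` → bits = -21
So bits = -21

Answer: -21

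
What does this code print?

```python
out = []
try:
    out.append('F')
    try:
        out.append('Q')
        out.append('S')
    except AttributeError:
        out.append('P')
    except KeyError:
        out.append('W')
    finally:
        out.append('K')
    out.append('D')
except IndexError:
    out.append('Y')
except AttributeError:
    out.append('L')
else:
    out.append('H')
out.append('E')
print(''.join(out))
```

Execution trace: 'F' (try body) → 'Q' (inner try body) → 'S' (inner try body, no exception) → 'K' (inner finally) → 'D' (try body, no exception) → 'H' (else) → 'E' (after the try/except). Output: FQSKDHE

Answer: FQSKDHE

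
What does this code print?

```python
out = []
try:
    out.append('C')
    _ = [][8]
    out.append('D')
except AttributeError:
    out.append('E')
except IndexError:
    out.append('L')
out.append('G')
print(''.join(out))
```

Execution trace: 'C' (try body) → 'L' (except IndexError) → 'G' (after the try/except). Output: CLG

Answer: CLG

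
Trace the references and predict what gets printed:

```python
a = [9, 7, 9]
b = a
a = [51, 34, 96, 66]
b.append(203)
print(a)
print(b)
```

Key concept: rebinding vs mutation: a is rebound to a new list, b still points at the original.
Step by step:
`a = [9, 7, 9]` → a = [9, 7, 9]
`b = a` → b = [9, 7, 9] (same object as a)
`a = [51, 34, 96, 66]` → a = [51, 34, 96, 66]
`b.append(203)` → b = [9, 7, 9, 203]
`print(a)` → prints [51, 34, 96, 66]
`print(b)` → prints [9, 7, 9, 203]

Answer:
[51, 34, 96, 66]
[9, 7, 9, 203]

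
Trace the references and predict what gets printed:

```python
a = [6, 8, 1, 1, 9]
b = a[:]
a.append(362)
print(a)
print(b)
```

Key concept: slice [:] creates copy.
Step by step:
`a = [6, 8, 1, 1, 9]` → a = [6, 8, 1, 1, 9]
`b = a[:]` → b = [6, 8, 1, 1, 9]
`a.append(362)` → a = [6, 8, 1, 1, 9, 362]
`print(a)` → prints [6, 8, 1, 1, 9, 362]
`print(b)` → prints [6, 8, 1, 1, 9]

Answer:
[6, 8, 1, 1, 9, 362]
[6, 8, 1, 1, 9]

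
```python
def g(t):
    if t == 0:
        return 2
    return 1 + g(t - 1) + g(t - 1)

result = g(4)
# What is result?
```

g(t) = 1 + 2·g(t-1), g(0)=2. Closed form: (2+1)·2^4 - 1 = 47.

Answer: 47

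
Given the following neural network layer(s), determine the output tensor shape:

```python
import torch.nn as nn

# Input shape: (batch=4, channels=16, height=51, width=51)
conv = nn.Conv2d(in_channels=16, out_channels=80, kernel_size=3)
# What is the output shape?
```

Input: (4, 16, 51, 51) -> Output: (4, 80, 49, 49)

Answer: (4, 80, 49, 49)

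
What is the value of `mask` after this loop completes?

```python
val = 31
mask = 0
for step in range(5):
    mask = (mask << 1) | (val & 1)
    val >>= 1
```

Reverse lowest 5 bits of 31
`mask` takes the values: 0 → 1 → 3 → 7 → 15 → 31

Answer: 31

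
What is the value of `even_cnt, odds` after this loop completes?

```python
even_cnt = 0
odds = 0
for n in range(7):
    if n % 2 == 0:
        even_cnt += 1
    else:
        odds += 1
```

Count evens and odds in range(7)
`even_cnt, odds` takes the values: (0, 0) → (1, 0) → (1, 1) → (2, 1) → (2, 2) → (3, 2) → (3, 3) → (4, 3)

Answer: 4, 3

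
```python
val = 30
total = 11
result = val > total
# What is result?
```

Trace:
`val = 30` → val = 30
`total = 11` → total = 11
`result = val > total` → result = True
So result = True

Answer: True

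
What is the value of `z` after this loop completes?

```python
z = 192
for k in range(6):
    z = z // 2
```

Halve 6 times: 192 // 2^6 = 3
`z` takes the values: 192 → 96 → 48 → 24 → 12 → 6 → 3

Answer: 3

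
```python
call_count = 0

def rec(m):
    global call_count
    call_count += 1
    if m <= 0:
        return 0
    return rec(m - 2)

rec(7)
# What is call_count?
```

Linear recursion stepping by 2: 5 calls from m=7 down to ≤0.

Answer: 5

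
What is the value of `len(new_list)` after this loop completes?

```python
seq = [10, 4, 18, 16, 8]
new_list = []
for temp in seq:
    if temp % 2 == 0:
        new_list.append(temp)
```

Count even numbers in [10, 4, 18, 16, 8]
`new_list` takes the values: [] → [10] → [10, 4] → [10, 4, 18] → [10, 4, 18, 16] → [10, 4, 18, 16, 8]
So `len(new_list)` = 5

Answer: 5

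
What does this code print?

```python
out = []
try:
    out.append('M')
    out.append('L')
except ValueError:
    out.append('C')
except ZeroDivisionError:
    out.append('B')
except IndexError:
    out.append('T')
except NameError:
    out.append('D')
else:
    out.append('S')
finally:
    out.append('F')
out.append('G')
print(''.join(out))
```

Execution trace: 'M' (try body) → 'L' (try body, no exception) → 'S' (else) → 'F' (finally) → 'G' (after the try/except). Output: MLSFG

Answer: MLSFG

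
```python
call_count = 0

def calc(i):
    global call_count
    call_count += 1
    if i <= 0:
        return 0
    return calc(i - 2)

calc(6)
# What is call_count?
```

Linear recursion stepping by 2: 4 calls from i=6 down to ≤0.

Answer: 4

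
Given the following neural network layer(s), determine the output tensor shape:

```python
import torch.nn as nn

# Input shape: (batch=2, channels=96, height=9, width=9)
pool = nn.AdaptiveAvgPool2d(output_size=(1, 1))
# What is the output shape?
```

Input: (2, 96, 9, 9) -> Output: (2, 96, 1, 1)

Answer: (2, 96, 1, 1)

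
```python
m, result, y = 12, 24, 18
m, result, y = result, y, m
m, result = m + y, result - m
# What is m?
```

Trace:
`m, result, y = 12, 24, 18` → m = 12; result = 24; y = 18
`m, result, y = result, y, m` → m = 24; result = 18; y = 12
`m, result = m + y, result - m` → m = 36; result = -6
So m = 36

Answer: 36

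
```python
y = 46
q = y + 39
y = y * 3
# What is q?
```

Trace:
`y = 46` → y = 46
`q = y + 39` → q = 85
`y = y * 3` → y = 138
So q = 85

Answer: 85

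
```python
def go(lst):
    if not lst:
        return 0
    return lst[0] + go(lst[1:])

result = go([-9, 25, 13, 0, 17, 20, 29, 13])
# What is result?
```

(-9) + 25 + 13 + 0 + 17 + 20 + 29 + 13 + 0 = 108

Answer: 108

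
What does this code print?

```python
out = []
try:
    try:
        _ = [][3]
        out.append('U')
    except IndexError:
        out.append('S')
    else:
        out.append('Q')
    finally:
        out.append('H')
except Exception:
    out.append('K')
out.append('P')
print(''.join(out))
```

Execution trace: 'S' (inner except IndexError) → 'H' (inner finally) → 'P' (after the try/except). Output: SHP

Answer: SHP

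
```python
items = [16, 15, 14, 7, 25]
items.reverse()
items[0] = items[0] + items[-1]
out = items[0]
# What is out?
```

Trace:
`items = [16, 15, 14, 7, 25]` → items = [16, 15, 14, 7, 25]
`items.reverse()` → items = [25, 7, 14, 15, 16]
`items[0] = items[0] + items[-1]` → items = [41, 7, 14, 15, 16]
`out = items[0]` → out = 41
So out = 41

Answer: 41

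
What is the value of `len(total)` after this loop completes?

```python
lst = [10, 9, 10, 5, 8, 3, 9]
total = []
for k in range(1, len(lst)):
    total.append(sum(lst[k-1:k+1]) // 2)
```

Number of 2-element averages
`total` takes the values: [] → [9] → [9, 9] → [9, 9, 7] → [9, 9, 7, 6] → [9, 9, 7, 6, 5] → [9, 9, 7, 6, 5, 6]
So `len(total)` = 6

Answer: 6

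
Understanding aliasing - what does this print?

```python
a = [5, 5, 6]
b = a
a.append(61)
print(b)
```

Key concept: basic list aliasing.
Step by step:
`a = [5, 5, 6]` → a = [5, 5, 6]
`b = a` → b = [5, 5, 6] (same object as a)
`a.append(61)` → a = [5, 5, 6, 61] (same object as b); b = [5, 5, 6, 61] (same object as a)
`print(b)` → prints [5, 5, 6, 61]

Answer: [5, 5, 6, 61]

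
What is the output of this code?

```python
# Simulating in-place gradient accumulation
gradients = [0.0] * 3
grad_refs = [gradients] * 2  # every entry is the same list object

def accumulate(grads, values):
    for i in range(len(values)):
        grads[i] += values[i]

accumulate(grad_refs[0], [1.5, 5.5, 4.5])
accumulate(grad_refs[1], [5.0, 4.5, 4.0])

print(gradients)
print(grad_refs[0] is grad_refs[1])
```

Key concept: gradient accumulation aliasing.
Step by step:
`gradients = [0.0] * 3` → gradients = [0.0, 0.0, 0.0]
`grad_refs = [gradients] * 2` → grad_refs = [[0.0, 0.0, 0.0], [0.0, 0.0, 0.0]]
`accumulate(grad_refs[0], [1.5, 5.5, 4.5])` → gradients = [1.5, 5.5, 4.5]; grad_refs = [[1.5, 5.5, 4.5], [1.5, 5.5, 4.5]]
`accumulate(grad_refs[1], [5.0, 4.5, 4.0])` → gradients = [6.5, 10.0, 8.5]; grad_refs = [[6.5, 10.0, 8.5], [6.5, 10.0, 8.5]]
`print(gradients)` → prints [6.5, 10.0, 8.5]
`print(grad_refs[0] is grad_refs[1])` → prints True

Answer:
[6.5, 10.0, 8.5]
True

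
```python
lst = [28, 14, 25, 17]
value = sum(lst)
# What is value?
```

Trace:
`lst = [28, 14, 25, 17]` → lst = [28, 14, 25, 17]
`value = sum(lst)` → value = 84
So value = 84

Answer: 84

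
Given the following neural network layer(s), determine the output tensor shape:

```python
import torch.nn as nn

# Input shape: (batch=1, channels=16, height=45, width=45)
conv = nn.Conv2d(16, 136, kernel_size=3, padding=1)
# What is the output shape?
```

Input: (1, 16, 45, 45) -> Output: (1, 136, 45, 45)

Answer: (1, 136, 45, 45)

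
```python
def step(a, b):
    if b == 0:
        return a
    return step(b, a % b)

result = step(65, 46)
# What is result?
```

step(65, 46) -> step(46, 19) -> step(19, 8) -> step(8, 3) -> step(3, 2) -> step(2, 1) -> step(1, 0) -> 1

Answer: 1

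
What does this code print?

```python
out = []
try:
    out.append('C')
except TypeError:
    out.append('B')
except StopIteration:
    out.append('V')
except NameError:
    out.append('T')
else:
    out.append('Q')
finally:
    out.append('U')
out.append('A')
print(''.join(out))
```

Execution trace: 'C' (try body, no exception) → 'Q' (else) → 'U' (finally) → 'A' (after the try/except). Output: CQUA

Answer: CQUA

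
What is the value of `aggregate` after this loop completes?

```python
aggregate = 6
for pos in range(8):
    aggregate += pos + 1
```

Start at 6, add 1 to 8 = 42
`aggregate` takes the values: 6 → 7 → 9 → 12 → 16 → 21 → 27 → 34 → 42

Answer: 42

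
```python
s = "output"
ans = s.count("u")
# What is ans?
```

Trace:
`s = "output"` → s = 'output'
`ans = s.count("u")` → ans = 2
So ans = 2

Answer: 2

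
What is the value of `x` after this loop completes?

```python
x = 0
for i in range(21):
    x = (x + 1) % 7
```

Increment mod 7, 21 times = 0
`x` takes the values: 0 → 1 → 2 → 3 → 4 → 5 → 6 → 0 → 1 → 2 → 3 → 4 → 5 → 6 → 0 → 1 → 2 → 3 → 4 → 5 → 6 → 0

Answer: 0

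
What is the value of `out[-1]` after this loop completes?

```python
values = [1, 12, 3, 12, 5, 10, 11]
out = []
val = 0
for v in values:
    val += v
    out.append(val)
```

Cumulative sum ends at 54
`out` takes the values: [] → [1] → [1, 13] → [1, 13, 16] → [1, 13, 16, 28] → [1, 13, 16, 28, 33] → [1, 13, 16, 28, 33, 43] → [1, 13, 16, 28, 33, 43, 54]
So `out[-1]` = 54

Answer: 54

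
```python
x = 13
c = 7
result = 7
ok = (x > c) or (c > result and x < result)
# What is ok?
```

Trace:
`x = 13` → x = 13
`c = 7` → c = 7
`result = 7` → result = 7
`ok = (x > c) or (c > result and x < result)` → ok = True
So ok = True

Answer: True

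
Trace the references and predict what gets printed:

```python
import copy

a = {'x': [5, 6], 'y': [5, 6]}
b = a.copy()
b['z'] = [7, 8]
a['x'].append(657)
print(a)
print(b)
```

Key concept: shallow copy of dict with mutable values.
Step by step:
`a = {'x': [5, 6], 'y': [5, 6]}` → a = {'x': [5, 6], 'y': [5, 6]}
`b = a.copy()` → b = {'x': [5, 6], 'y': [5, 6]}
`b['z'] = [7, 8]` → b = {'x': [5, 6], 'y': [5, 6], 'z': [7, 8]}
`a['x'].append(657)` → a = {'x': [5, 6, 657], 'y': [5, 6]}; b = {'x': [5, 6, 657], 'y': [5, 6], 'z': [7, 8]}
`print(a)` → prints {'x': [5, 6, 657], 'y': [5, 6]}
`print(b)` → prints {'x': [5, 6, 657], 'y': [5, 6], 'z': [7, 8]}

Answer:
{'x': [5, 6, 657], 'y': [5, 6]}
{'x': [5, 6, 657], 'y': [5, 6], 'z': [7, 8]}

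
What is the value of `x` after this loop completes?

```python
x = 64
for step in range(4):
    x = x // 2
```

Halve 4 times: 64 // 2^4 = 4
`x` takes the values: 64 → 32 → 16 → 8 → 4

Answer: 4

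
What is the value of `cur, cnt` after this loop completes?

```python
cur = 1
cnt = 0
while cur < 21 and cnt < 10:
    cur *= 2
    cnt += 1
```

Double until >= 21 or 10 iterations
`cur, cnt` takes the values: (1, 0) → (2, 0) → (2, 1) → (4, 1) → (4, 2) → (8, 2) → (8, 3) → (16, 3) → (16, 4) → (32, 4) → (32, 5)

Answer: 32, 5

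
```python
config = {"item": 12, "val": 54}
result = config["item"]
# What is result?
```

Trace:
`config = {"item": 12, "val": 54}` → config = {'item': 12, 'val': 54}
`result = config["item"]` → result = 12
So result = 12

Answer: 12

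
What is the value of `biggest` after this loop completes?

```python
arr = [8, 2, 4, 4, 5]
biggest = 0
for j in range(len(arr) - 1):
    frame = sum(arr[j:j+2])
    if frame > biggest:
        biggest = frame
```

Max sum of 2-element window in [8, 2, 4, 4, 5]
`biggest` takes the values: 0 → 10

Answer: 10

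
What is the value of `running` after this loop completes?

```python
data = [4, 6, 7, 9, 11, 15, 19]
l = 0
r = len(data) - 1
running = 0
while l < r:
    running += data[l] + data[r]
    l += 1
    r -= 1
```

Sum of pairs from ends
`running` takes the values: 0 → 23 → 44 → 62

Answer: 62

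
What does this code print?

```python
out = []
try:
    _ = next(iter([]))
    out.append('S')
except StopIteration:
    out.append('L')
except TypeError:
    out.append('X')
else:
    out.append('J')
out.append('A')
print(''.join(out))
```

Execution trace: 'L' (except StopIteration) → 'A' (after the try/except). Output: LA

Answer: LA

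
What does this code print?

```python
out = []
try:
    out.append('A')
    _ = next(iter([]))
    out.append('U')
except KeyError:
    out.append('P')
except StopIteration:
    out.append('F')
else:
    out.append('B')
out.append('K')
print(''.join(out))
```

Execution trace: 'A' (try body) → 'F' (except StopIteration) → 'K' (after the try/except). Output: AFK

Answer: AFK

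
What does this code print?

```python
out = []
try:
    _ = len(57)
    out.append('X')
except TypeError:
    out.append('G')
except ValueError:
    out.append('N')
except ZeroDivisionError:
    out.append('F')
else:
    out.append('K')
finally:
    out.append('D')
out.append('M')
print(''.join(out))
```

Execution trace: 'G' (except TypeError) → 'D' (finally) → 'M' (after the try/except). Output: GDM

Answer: GDM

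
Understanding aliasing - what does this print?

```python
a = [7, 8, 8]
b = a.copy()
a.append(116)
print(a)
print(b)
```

Key concept: list.copy() creates independent copy.
Step by step:
`a = [7, 8, 8]` → a = [7, 8, 8]
`b = a.copy()` → b = [7, 8, 8]
`a.append(116)` → a = [7, 8, 8, 116]
`print(a)` → prints [7, 8, 8, 116]
`print(b)` → prints [7, 8, 8]

Answer:
[7, 8, 8, 116]
[7, 8, 8]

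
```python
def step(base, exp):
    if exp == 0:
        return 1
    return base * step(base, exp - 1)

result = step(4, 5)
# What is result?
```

step(4, 5) = 4 * 4 * 4 * 4 * 4 = 1024

Answer: 1024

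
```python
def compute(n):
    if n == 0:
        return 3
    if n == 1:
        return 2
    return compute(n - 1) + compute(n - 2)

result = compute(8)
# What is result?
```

Build up from base cases: compute(0)=3, compute(1)=2, compute(2)=5, compute(3)=7, compute(4)=12, compute(5)=19, compute(6)=31, ..., compute(8)=81

Answer: 81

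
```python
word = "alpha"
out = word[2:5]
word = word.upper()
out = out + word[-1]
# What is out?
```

Trace:
`word = "alpha"` → word = 'alpha'
`out = word[2:5]` → out = 'pha'
`word = word.upper()` → word = 'ALPHA'
`out = out + word[-1]` → out = 'phaA'
So out = 'phaA'

Answer: 'phaA'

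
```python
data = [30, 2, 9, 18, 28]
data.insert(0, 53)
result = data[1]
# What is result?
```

Trace:
`data = [30, 2, 9, 18, 28]` → data = [30, 2, 9, 18, 28]
`data.insert(0, 53)` → data = [53, 30, 2, 9, 18, 28]
`result = data[1]` → result = 30
So result = 30

Answer: 30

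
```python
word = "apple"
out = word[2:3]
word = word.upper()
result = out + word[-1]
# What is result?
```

Trace:
`word = "apple"` → word = 'apple'
`out = word[2:3]` → out = 'p'
`word = word.upper()` → word = 'APPLE'
`result = out + word[-1]` → result = 'pE'
So result = 'pE'

Answer: 'pE'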